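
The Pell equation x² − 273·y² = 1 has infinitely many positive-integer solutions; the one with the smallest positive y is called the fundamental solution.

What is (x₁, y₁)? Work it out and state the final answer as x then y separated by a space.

727 44

√273 = [16; 1,1,10,1,1,32, …], period ℓ=6 (even) → k=5
step 0: (16, 1)  from 16·(1,0) + (0,1)
step 1: (17, 1)  from 1·(16,1) + (1,0)
step 2: (33, 2)  from 1·(17,1) + (16,1)
step 3: (347, 21)  from 10·(33,2) + (17,1)
step 4: (380, 23)  from 1·(347,21) + (33,2)
step 5: (727, 44)  from 1·(380,23) + (347,21)
fundamental: x₁=727, y₁=44  (since 528529 − 273·1936 = 1)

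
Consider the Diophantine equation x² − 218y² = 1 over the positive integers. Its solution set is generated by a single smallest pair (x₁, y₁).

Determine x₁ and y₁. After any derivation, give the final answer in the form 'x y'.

√218 → a₀=14, period (1,3,3,1,28); ℓ=5 odd so k=9
k=0  a_k=14  p_k/q_k = 14/1
k=1  a_k=1  p_k/q_k = 15/1
k=2  a_k=3  p_k/q_k = 59/4
k=3  a_k=3  p_k/q_k = 192/13
…
k=5  a_k=28  p_k/q_k = 7220/489
k=6  a_k=1  p_k/q_k = 7471/506
k=7  a_k=3  p_k/q_k = 29633/2007
k=8  a_k=3  p_k/q_k = 96370/6527
k=9  a_k=1  p_k/q_k = 126003/8534
(x₁, y₁) = (126003, 8534);  126003² − 218·8534² = 1 ✓

126003 8534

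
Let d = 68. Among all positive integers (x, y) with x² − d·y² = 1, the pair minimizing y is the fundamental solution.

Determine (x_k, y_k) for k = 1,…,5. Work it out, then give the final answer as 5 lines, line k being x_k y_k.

√68 = [8; 4,16, …], period ℓ=2 (even) → k=1
a_0=8:  p_0=8·1+0=8,  q_0=8·0+1=1
a_1=4:  p_1=4·8+1=33,  q_1=4·1+0=4
fundamental: x₁=33, y₁=4  (since 1089 − 68·16 = 1)
(x_2, y_2) = (33·33 + 68·4·4, 33·4 + 4·33) = (2177, 264)
(x_3, y_3) = (33·2177 + 68·4·264, 33·264 + 4·2177) = (143649, 17420)
(x_4, y_4) = (33·143649 + 68·4·17420, 33·17420 + 4·143649) = (9478657, 1149456)
(x_5, y_5) = (33·9478657 + 68·4·1149456, 33·1149456 + 4·9478657) = (625447713, 75846676)

33 4
2177 264
143649 17420
9478657 1149456
625447713 75846676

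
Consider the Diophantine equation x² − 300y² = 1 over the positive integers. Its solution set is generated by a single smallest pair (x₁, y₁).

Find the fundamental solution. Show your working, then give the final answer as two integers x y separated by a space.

1351 78

[17; 3,8,3,34] for √300; ℓ=4 ⇒ convergent index 3
i=0: a=17 ⇒ p=17, q=1
…
i=2: a=8 ⇒ p=433, q=25
i=3: a=3 ⇒ p=1351, q=78
→ (1351, 78).  Check: 1351²=1825201, 300·78²=1825200, difference 1.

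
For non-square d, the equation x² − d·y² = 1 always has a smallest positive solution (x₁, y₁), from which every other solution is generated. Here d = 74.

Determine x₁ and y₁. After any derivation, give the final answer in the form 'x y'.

3699 430

d=74: √d = [8; 1,1,1,1,16] (ℓ=5, odd), read p_9/q_9
a_0=8:  p_0=8·1+0=8,  q_0=8·0+1=1
…
a_2=1:  p_2=1·9+8=17,  q_2=1·1+1=2
a_3=1:  p_3=1·17+9=26,  q_3=1·2+1=3
…
a_5=16:  p_5=16·43+26=714,  q_5=16·5+3=83
a_6=1:  p_6=1·714+43=757,  q_6=1·83+5=88
a_7=1:  p_7=1·757+714=1471,  q_7=1·88+83=171
a_8=1:  p_8=1·1471+757=2228,  q_8=1·171+88=259
a_9=1:  p_9=1·2228+1471=3699,  q_9=1·259+171=430
fundamental: x₁=3699, y₁=430  (since 13682601 − 74·184900 = 1)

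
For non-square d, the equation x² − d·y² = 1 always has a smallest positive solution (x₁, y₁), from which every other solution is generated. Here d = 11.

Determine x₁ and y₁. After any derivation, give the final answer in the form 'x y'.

d=11: √d = [3; 3,6] (ℓ=2, even), read p_1/q_1
step 0: (3, 1)  from 3·(1,0) + (0,1)
step 1: (10, 3)  from 3·(3,1) + (1,0)
fundamental: x₁=10, y₁=3  (since 100 − 11·9 = 1)

10 3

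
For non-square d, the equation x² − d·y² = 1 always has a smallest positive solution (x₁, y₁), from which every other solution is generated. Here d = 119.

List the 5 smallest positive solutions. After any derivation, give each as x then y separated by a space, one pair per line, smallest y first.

120 11
28799 2640
6911640 633589
1658764801 152058720
398096640600 36493459211

d=119: √d = [10; 1,9,1,20] (ℓ=4, even), read p_3/q_3
k=0  a_k=10  p_k/q_k = 10/1
k=1  a_k=1  p_k/q_k = 11/1
k=2  a_k=9  p_k/q_k = 109/10
k=3  a_k=1  p_k/q_k = 120/11
(x₁, y₁) = (120, 11);  120² − 119·11² = 1 ✓
n=2: (120,11)∘(120,11) = (120·120+119·11·11, 120·11+11·120) = (28799,2640)
n=3: (28799,2640)∘(120,11) = (120·28799+119·11·2640, 120·2640+11·28799) = (6911640,633589)
n=4: (6911640,633589)∘(120,11) = (120·6911640+119·11·633589, 120·633589+11·6911640) = (1658764801,152058720)
n=5: (1658764801,152058720)∘(120,11) = (120·1658764801+119·11·152058720, 120·152058720+11·1658764801) = (398096640600,36493459211)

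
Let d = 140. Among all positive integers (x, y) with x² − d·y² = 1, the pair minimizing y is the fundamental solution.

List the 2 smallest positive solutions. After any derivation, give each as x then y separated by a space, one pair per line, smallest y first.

√140 → a₀=11, period (1,4,1,22); ℓ=4 even so k=3
k=0  a_k=11  p_k/q_k = 11/1
k=1  a_k=1  p_k/q_k = 12/1
k=2  a_k=4  p_k/q_k = 59/5
k=3  a_k=1  p_k/q_k = 71/6
→ (71, 6).  Check: 71²=5041, 140·6²=5040, difference 1.
n=2: (71,6)∘(71,6) = (71·71+140·6·6, 71·6+6·71) = (10081,852)

71 6
10081 852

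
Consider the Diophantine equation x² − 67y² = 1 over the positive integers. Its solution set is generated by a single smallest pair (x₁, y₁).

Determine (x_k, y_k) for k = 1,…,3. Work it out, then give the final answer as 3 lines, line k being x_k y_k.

[8; 5,2,1,1,7,1,1,2,5,16] for √67; ℓ=10 ⇒ convergent index 9
i=0: a=8 ⇒ p=8, q=1
…
i=2: a=2 ⇒ p=90, q=11
…
i=4: a=1 ⇒ p=221, q=27
i=5: a=7 ⇒ p=1678, q=205
i=6: a=1 ⇒ p=1899, q=232
…
i=8: a=2 ⇒ p=9053, q=1106
i=9: a=5 ⇒ p=48842, q=5967
(x₁, y₁) = (48842, 5967);  48842² − 67·5967² = 1 ✓
k=2:  x_2 = 48842·48842+67·5967·5967 = 4771081927,  y_2 = 48842·5967+5967·48842 = 582880428
k=3:  x_3 = 48842·4771081927+67·5967·582880428 = 466058366908226,  y_3 = 48842·582880428+5967·4771081927 = 56938091722785

48842 5967
4771081927 582880428
466058366908226 56938091722785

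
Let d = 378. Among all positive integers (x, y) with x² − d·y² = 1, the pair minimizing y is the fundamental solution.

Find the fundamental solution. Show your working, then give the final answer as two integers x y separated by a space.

d=378: √d = [19; 2,3,1,4,1,3,2,38] (ℓ=8, even), read p_7/q_7
a_0=19:  p_0=19·1+0=19,  q_0=19·0+1=1
a_1=2:  p_1=2·19+1=39,  q_1=2·1+0=2
…
a_3=1:  p_3=1·136+39=175,  q_3=1·7+2=9
a_4=4:  p_4=4·175+136=836,  q_4=4·9+7=43
…
a_6=3:  p_6=3·1011+836=3869,  q_6=3·52+43=199
a_7=2:  p_7=2·3869+1011=8749,  q_7=2·199+52=450
→ (8749, 450).  Check: 8749²=76545001, 378·450²=76545000, difference 1.

8749 450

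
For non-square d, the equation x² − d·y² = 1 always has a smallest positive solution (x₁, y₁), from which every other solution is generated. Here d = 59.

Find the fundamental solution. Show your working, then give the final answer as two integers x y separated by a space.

530 69

√59 → a₀=7, period (1,2,7,2,1,14); ℓ=6 even so k=5
step 0: (7, 1)  from 7·(1,0) + (0,1)
…
step 3: (169, 22)  from 7·(23,3) + (8,1)
step 4: (361, 47)  from 2·(169,22) + (23,3)
step 5: (530, 69)  from 1·(361,47) + (169,22)
(x₁, y₁) = (530, 69);  530² − 59·69² = 1 ✓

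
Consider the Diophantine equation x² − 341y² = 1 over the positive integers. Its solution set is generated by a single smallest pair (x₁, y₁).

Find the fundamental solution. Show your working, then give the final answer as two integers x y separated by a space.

10626551 575460

√341 = [18; 2,6,1,8,2,…,6,2,36, …], period ℓ=14 (even) → k=13
step 0: (18, 1)  from 18·(1,0) + (0,1)
…
step 6: (7645, 414)  from 1·(5189,281) + (2456,133)
…
step 9: (76727, 4155)  from 2·(28124,1523) + (20479,1109)
…
step 12: (4953942, 268271)  from 6·(718667,38918) + (641940,34763)
step 13: (10626551, 575460)  from 2·(4953942,268271) + (718667,38918)
(x₁, y₁) = (10626551, 575460);  10626551² − 341·575460² = 1 ✓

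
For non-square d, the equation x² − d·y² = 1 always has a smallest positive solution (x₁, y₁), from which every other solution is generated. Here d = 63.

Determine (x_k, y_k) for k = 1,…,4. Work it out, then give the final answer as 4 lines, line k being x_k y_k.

8 1
127 16
2024 255
32257 4064

√63 = [7; 1,14, …], period ℓ=2 (even) → k=1
k=0  a_k=7  p_k/q_k = 7/1
k=1  a_k=1  p_k/q_k = 8/1
→ (8, 1).  Check: 8²=64, 63·1²=63, difference 1.
n=2: (8,1)∘(8,1) = (8·8+63·1·1, 8·1+1·8) = (127,16)
n=3: (127,16)∘(8,1) = (8·127+63·1·16, 8·16+1·127) = (2024,255)
n=4: (2024,255)∘(8,1) = (8·2024+63·1·255, 8·255+1·2024) = (32257,4064)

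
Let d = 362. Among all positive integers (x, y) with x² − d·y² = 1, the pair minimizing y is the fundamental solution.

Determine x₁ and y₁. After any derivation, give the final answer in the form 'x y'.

723 38

√362 → a₀=19, period (38); ℓ=1 odd so k=1
a_0=19:  p_0=19·1+0=19,  q_0=19·0+1=1
a_1=38:  p_1=38·19+1=723,  q_1=38·1+0=38
(x₁, y₁) = (723, 38);  723² − 362·38² = 1 ✓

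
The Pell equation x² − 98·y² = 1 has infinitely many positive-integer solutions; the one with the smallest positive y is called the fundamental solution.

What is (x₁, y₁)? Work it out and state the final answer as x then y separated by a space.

[9; 1,8,1,18] for √98; ℓ=4 ⇒ convergent index 3
k=0  a_k=9  p_k/q_k = 9/1
k=1  a_k=1  p_k/q_k = 10/1
k=2  a_k=8  p_k/q_k = 89/9
k=3  a_k=1  p_k/q_k = 99/10
fundamental: x₁=99, y₁=10  (since 9801 − 98·100 = 1)

99 10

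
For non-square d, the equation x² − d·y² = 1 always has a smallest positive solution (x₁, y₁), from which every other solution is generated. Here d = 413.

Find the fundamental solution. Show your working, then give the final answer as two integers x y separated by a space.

113399 5580

√413 = [20; 3,9,1,4,1,9,3,40, …], period ℓ=8 (even) → k=7
i=0: a=20 ⇒ p=20, q=1
i=1: a=3 ⇒ p=61, q=3
…
i=4: a=4 ⇒ p=3089, q=152
i=5: a=1 ⇒ p=3719, q=183
i=6: a=9 ⇒ p=36560, q=1799
i=7: a=3 ⇒ p=113399, q=5580
→ (113399, 5580).  Check: 113399²=12859333201, 413·5580²=12859333200, difference 1.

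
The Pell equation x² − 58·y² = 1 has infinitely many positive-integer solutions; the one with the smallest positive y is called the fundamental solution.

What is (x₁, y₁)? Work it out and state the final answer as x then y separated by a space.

d=58: √d = [7; 1,1,1,1,1,1,14] (ℓ=7, odd), read p_13/q_13
i=0: a=7 ⇒ p=7, q=1
i=1: a=1 ⇒ p=8, q=1
…
i=4: a=1 ⇒ p=38, q=5
…
i=7: a=14 ⇒ p=1447, q=190
i=8: a=1 ⇒ p=1546, q=203
i=9: a=1 ⇒ p=2993, q=393
i=10: a=1 ⇒ p=4539, q=596
…
i=12: a=1 ⇒ p=12071, q=1585
i=13: a=1 ⇒ p=19603, q=2574
(x₁, y₁) = (19603, 2574);  19603² − 58·2574² = 1 ✓

19603 2574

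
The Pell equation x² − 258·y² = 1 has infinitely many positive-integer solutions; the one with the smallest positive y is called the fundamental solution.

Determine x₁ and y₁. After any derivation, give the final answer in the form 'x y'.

d=258: √d = [16; 16,32] (ℓ=2, even), read p_1/q_1
a_0=16:  p_0=16·1+0=16,  q_0=16·0+1=1
a_1=16:  p_1=16·16+1=257,  q_1=16·1+0=16
fundamental: x₁=257, y₁=16  (since 66049 − 258·256 = 1)

257 16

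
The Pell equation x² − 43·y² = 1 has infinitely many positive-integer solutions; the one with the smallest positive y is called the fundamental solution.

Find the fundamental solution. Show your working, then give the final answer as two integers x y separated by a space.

3482 531

[6; 1,1,3,1,5,1,3,1,1,12] for √43; ℓ=10 ⇒ convergent index 9
a_0=6:  p_0=6·1+0=6,  q_0=6·0+1=1
a_1=1:  p_1=1·6+1=7,  q_1=1·1+0=1
…
a_3=3:  p_3=3·13+7=46,  q_3=3·2+1=7
a_4=1:  p_4=1·46+13=59,  q_4=1·7+2=9
…
a_8=1:  p_8=1·1541+400=1941,  q_8=1·235+61=296
a_9=1:  p_9=1·1941+1541=3482,  q_9=1·296+235=531
(x₁, y₁) = (3482, 531);  3482² − 43·531² = 1 ✓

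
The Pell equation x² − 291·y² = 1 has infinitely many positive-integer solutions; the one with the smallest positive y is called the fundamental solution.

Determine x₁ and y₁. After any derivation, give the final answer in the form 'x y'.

290 17

√291 = [17; 17,34, …], period ℓ=2 (even) → k=1
a_0=17:  p_0=17·1+0=17,  q_0=17·0+1=1
a_1=17:  p_1=17·17+1=290,  q_1=17·1+0=17
(x₁, y₁) = (290, 17);  290² − 291·17² = 1 ✓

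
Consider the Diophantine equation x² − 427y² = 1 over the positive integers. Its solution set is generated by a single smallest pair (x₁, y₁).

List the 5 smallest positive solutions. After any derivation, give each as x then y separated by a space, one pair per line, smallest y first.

62 3
7687 372
953126 46125
118179937 5719128
14653359062 709125747

d=427: √d = [20; 1,1,1,40] (ℓ=4, even), read p_3/q_3
a_0=20:  p_0=20·1+0=20,  q_0=20·0+1=1
…
a_2=1:  p_2=1·21+20=41,  q_2=1·1+1=2
a_3=1:  p_3=1·41+21=62,  q_3=1·2+1=3
(x₁, y₁) = (62, 3);  62² − 427·3² = 1 ✓
k=2:  x_2 = 62·62+427·3·3 = 7687,  y_2 = 62·3+3·62 = 372
k=3:  x_3 = 62·7687+427·3·372 = 953126,  y_3 = 62·372+3·7687 = 46125
k=4:  x_4 = 62·953126+427·3·46125 = 118179937,  y_4 = 62·46125+3·953126 = 5719128
k=5:  x_5 = 62·118179937+427·3·5719128 = 14653359062,  y_5 = 62·5719128+3·118179937 = 709125747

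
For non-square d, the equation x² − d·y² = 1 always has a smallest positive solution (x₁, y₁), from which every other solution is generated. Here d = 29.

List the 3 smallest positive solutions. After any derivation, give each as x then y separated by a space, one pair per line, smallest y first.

9801 1820
192119201 35675640
3765920568201 699313893460

√29 = [5; 2,1,1,2,10, …], period ℓ=5 (odd) → k=9
k=0  a_k=5  p_k/q_k = 5/1
…
k=3  a_k=1  p_k/q_k = 27/5
…
k=5  a_k=10  p_k/q_k = 727/135
k=6  a_k=2  p_k/q_k = 1524/283
k=7  a_k=1  p_k/q_k = 2251/418
k=8  a_k=1  p_k/q_k = 3775/701
k=9  a_k=2  p_k/q_k = 9801/1820
fundamental: x₁=9801, y₁=1820  (since 96059601 − 29·3312400 = 1)
k=2:  x_2 = 9801·9801+29·1820·1820 = 192119201,  y_2 = 9801·1820+1820·9801 = 35675640
k=3:  x_3 = 9801·192119201+29·1820·35675640 = 3765920568201,  y_3 = 9801·35675640+1820·192119201 = 699313893460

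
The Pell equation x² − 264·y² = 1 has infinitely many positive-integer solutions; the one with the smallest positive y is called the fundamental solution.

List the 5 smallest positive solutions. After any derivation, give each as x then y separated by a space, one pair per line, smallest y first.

65 4
8449 520
1098305 67596
142771201 8786960
18559157825 1142237204

√264 → a₀=16, period (4,32); ℓ=2 even so k=1
a_0=16:  p_0=16·1+0=16,  q_0=16·0+1=1
a_1=4:  p_1=4·16+1=65,  q_1=4·1+0=4
fundamental: x₁=65, y₁=4  (since 4225 − 264·16 = 1)
(65+4√264)^2 = 8449 + 520√264
(65+4√264)^3 = 1098305 + 67596√264
(65+4√264)^4 = 142771201 + 8786960√264
(65+4√264)^5 = 18559157825 + 1142237204√264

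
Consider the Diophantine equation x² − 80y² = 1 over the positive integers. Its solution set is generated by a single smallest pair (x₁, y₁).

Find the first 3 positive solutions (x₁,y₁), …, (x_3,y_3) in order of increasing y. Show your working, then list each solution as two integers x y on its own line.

√80 = [8; 1,16, …], period ℓ=2 (even) → k=1
step 0: (8, 1)  from 8·(1,0) + (0,1)
step 1: (9, 1)  from 1·(8,1) + (1,0)
(x₁, y₁) = (9, 1);  9² − 80·1² = 1 ✓
n=2: (9,1)∘(9,1) = (9·9+80·1·1, 9·1+1·9) = (161,18)
n=3: (161,18)∘(9,1) = (9·161+80·1·18, 9·18+1·161) = (2889,323)

9 1
161 18
2889 323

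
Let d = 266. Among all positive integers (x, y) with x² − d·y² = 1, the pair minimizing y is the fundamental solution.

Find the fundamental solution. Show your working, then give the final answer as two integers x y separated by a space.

685 42

√266 = [16; 3,4,3,32, …], period ℓ=4 (even) → k=3
i=0: a=16 ⇒ p=16, q=1
…
i=2: a=4 ⇒ p=212, q=13
i=3: a=3 ⇒ p=685, q=42
→ (685, 42).  Check: 685²=469225, 266·42²=469224, difference 1.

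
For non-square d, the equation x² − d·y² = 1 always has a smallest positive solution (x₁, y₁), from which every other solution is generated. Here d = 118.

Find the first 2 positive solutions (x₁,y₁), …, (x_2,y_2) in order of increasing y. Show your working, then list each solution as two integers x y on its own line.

306917 28254
188396089777 17343265836

√118 → a₀=10, period (1,6,3,2,10,2,3,6,1,20); ℓ=10 even so k=9
i=0: a=10 ⇒ p=10, q=1
…
i=2: a=6 ⇒ p=76, q=7
…
i=4: a=2 ⇒ p=554, q=51
…
i=6: a=2 ⇒ p=12112, q=1115
…
i=8: a=6 ⇒ p=264802, q=24377
i=9: a=1 ⇒ p=306917, q=28254
fundamental: x₁=306917, y₁=28254  (since 94198044889 − 118·798288516 = 1)
(x_2, y_2) = (306917·306917 + 118·28254·28254, 306917·28254 + 28254·306917) = (188396089777, 17343265836)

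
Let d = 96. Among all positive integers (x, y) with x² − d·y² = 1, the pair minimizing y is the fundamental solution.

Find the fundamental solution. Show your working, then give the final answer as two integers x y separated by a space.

[9; 1,3,1,18] for √96; ℓ=4 ⇒ convergent index 3
k=0  a_k=9  p_k/q_k = 9/1
…
k=2  a_k=3  p_k/q_k = 39/4
k=3  a_k=1  p_k/q_k = 49/5
fundamental: x₁=49, y₁=5  (since 2401 − 96·25 = 1)

49 5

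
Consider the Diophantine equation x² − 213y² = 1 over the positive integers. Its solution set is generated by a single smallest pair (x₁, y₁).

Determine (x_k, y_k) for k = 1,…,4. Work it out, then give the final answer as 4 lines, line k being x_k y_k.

[14; 1,1,2,6,1,8,1,6,2,1,1,28] for √213; ℓ=12 ⇒ convergent index 11
k=0  a_k=14  p_k/q_k = 14/1
k=1  a_k=1  p_k/q_k = 15/1
k=2  a_k=1  p_k/q_k = 29/2
k=3  a_k=2  p_k/q_k = 73/5
…
k=5  a_k=1  p_k/q_k = 540/37
k=6  a_k=8  p_k/q_k = 4787/328
…
k=8  a_k=6  p_k/q_k = 36749/2518
k=9  a_k=2  p_k/q_k = 78825/5401
k=10  a_k=1  p_k/q_k = 115574/7919
k=11  a_k=1  p_k/q_k = 194399/13320
(x₁, y₁) = (194399, 13320);  194399² − 213·13320² = 1 ✓
n=2: (194399,13320)∘(194399,13320) = (194399·194399+213·13320·13320, 194399·13320+13320·194399) = (75581942401,5178789360)
n=3: (75581942401,5178789360)∘(194399,13320) = (194399·75581942401+213·13320·5178789360, 194399·5178789360+13320·75581942401) = (29386108041429599,2013502945575960)
n=4: (29386108041429599,2013502945575960)∘(194399,13320) = (194399·29386108041429599+213·13320·2013502945575960, 194399·2013502945575960+13320·29386108041429599) = (11425260034216163289601,782845918228863306720)

194399 13320
75581942401 5178789360
29386108041429599 2013502945575960
11425260034216163289601 782845918228863306720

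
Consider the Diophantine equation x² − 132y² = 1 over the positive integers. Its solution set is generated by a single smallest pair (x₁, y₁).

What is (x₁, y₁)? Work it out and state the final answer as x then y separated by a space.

d=132: √d = [11; 2,22] (ℓ=2, even), read p_1/q_1
a_0=11:  p_0=11·1+0=11,  q_0=11·0+1=1
a_1=2:  p_1=2·11+1=23,  q_1=2·1+0=2
(x₁, y₁) = (23, 2);  23² − 132·2² = 1 ✓

23 2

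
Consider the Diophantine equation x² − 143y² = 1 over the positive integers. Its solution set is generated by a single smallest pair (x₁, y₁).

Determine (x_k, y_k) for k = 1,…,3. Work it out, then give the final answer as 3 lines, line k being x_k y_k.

12 1
287 24
6876 575

√143 → a₀=11, period (1,22); ℓ=2 even so k=1
k=0  a_k=11  p_k/q_k = 11/1
k=1  a_k=1  p_k/q_k = 12/1
(x₁, y₁) = (12, 1);  12² − 143·1² = 1 ✓
n=2: (12,1)∘(12,1) = (12·12+143·1·1, 12·1+1·12) = (287,24)
n=3: (287,24)∘(12,1) = (12·287+143·1·24, 12·24+1·287) = (6876,575)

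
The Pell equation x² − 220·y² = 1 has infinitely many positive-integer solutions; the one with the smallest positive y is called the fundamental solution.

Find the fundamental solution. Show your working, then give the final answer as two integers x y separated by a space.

89 6

√220 → a₀=14, period (1,4,1,28); ℓ=4 even so k=3
k=0  a_k=14  p_k/q_k = 14/1
…
k=2  a_k=4  p_k/q_k = 74/5
k=3  a_k=1  p_k/q_k = 89/6
(x₁, y₁) = (89, 6);  89² − 220·6² = 1 ✓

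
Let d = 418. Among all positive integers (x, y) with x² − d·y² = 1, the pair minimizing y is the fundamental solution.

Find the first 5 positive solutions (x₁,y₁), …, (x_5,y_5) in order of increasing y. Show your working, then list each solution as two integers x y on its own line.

33857 1656
2292592897 112134384
155240635393601 7593067676520
10511964382749705217 514156984535740896
711807156058272903670337 34815626043260091355224

√418 = [20; 2,4,20,4,2,40, …], period ℓ=6 (even) → k=5
step 0: (20, 1)  from 20·(1,0) + (0,1)
…
step 3: (3721, 182)  from 20·(184,9) + (41,2)
step 4: (15068, 737)  from 4·(3721,182) + (184,9)
step 5: (33857, 1656)  from 2·(15068,737) + (3721,182)
→ (33857, 1656).  Check: 33857²=1146296449, 418·1656²=1146296448, difference 1.
k=2:  x_2 = 33857·33857+418·1656·1656 = 2292592897,  y_2 = 33857·1656+1656·33857 = 112134384
k=3:  x_3 = 33857·2292592897+418·1656·112134384 = 155240635393601,  y_3 = 33857·112134384+1656·2292592897 = 7593067676520
k=4:  x_4 = 33857·155240635393601+418·1656·7593067676520 = 10511964382749705217,  y_4 = 33857·7593067676520+1656·155240635393601 = 514156984535740896
k=5:  x_5 = 33857·10511964382749705217+418·1656·514156984535740896 = 711807156058272903670337,  y_5 = 33857·514156984535740896+1656·10511964382749705217 = 34815626043260091355224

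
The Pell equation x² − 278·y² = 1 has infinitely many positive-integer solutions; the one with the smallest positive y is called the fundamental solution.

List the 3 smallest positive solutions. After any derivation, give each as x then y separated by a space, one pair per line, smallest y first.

2501 150
12510001 750300
62575022501 3753000450

√278 = [16; 1,2,16,2,1,32, …], period ℓ=6 (even) → k=5
step 0: (16, 1)  from 16·(1,0) + (0,1)
…
step 2: (50, 3)  from 2·(17,1) + (16,1)
step 3: (817, 49)  from 16·(50,3) + (17,1)
step 4: (1684, 101)  from 2·(817,49) + (50,3)
step 5: (2501, 150)  from 1·(1684,101) + (817,49)
(x₁, y₁) = (2501, 150);  2501² − 278·150² = 1 ✓
(x_2, y_2) = (2501·2501 + 278·150·150, 2501·150 + 150·2501) = (12510001, 750300)
(x_3, y_3) = (2501·12510001 + 278·150·750300, 2501·750300 + 150·12510001) = (62575022501, 3753000450)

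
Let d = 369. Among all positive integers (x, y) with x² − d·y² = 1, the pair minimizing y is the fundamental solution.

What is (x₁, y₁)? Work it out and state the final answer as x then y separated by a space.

8396801 437120

[19; 4,1,3,2,7,4,7,2,3,1,4,38] for √369; ℓ=12 ⇒ convergent index 11
a_0=19:  p_0=19·1+0=19,  q_0=19·0+1=1
a_1=4:  p_1=4·19+1=77,  q_1=4·1+0=4
a_2=1:  p_2=1·77+19=96,  q_2=1·4+1=5
…
a_4=2:  p_4=2·365+96=826,  q_4=2·19+5=43
a_5=7:  p_5=7·826+365=6147,  q_5=7·43+19=320
a_6=4:  p_6=4·6147+826=25414,  q_6=4·320+43=1323
a_7=7:  p_7=7·25414+6147=184045,  q_7=7·1323+320=9581
a_8=2:  p_8=2·184045+25414=393504,  q_8=2·9581+1323=20485
a_9=3:  p_9=3·393504+184045=1364557,  q_9=3·20485+9581=71036
a_10=1:  p_10=1·1364557+393504=1758061,  q_10=1·71036+20485=91521
a_11=4:  p_11=4·1758061+1364557=8396801,  q_11=4·91521+71036=437120
fundamental: x₁=8396801, y₁=437120  (since 70506267033601 − 369·191073894400 = 1)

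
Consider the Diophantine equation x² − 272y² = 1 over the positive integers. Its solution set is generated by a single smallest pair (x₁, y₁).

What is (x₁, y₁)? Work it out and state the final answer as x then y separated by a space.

√272 → a₀=16, period (2,32); ℓ=2 even so k=1
k=0  a_k=16  p_k/q_k = 16/1
k=1  a_k=2  p_k/q_k = 33/2
(x₁, y₁) = (33, 2);  33² − 272·2² = 1 ✓

33 2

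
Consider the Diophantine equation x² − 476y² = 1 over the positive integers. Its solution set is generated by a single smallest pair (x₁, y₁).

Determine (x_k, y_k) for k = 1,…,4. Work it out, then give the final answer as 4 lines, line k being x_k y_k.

√476 = [21; 1,4,2,10,2,4,1,42, …], period ℓ=8 (even) → k=7
step 0: (21, 1)  from 21·(1,0) + (0,1)
step 1: (22, 1)  from 1·(21,1) + (1,0)
step 2: (109, 5)  from 4·(22,1) + (21,1)
step 3: (240, 11)  from 2·(109,5) + (22,1)
…
step 6: (23541, 1079)  from 4·(5258,241) + (2509,115)
step 7: (28799, 1320)  from 1·(23541,1079) + (5258,241)
→ (28799, 1320).  Check: 28799²=829382401, 476·1320²=829382400, difference 1.
(x_2, y_2) = (28799·28799 + 476·1320·1320, 28799·1320 + 1320·28799) = (1658764801, 76029360)
(x_3, y_3) = (28799·1658764801 + 476·1320·76029360, 28799·76029360 + 1320·1658764801) = (95541534979199, 4379139075960)
(x_4, y_4) = (28799·95541534979199 + 476·1320·4379139075960, 28799·4379139075960 + 1320·95541534979199) = (5503001330073139201, 252229652421114720)

28799 1320
1658764801 76029360
95541534979199 4379139075960
5503001330073139201 252229652421114720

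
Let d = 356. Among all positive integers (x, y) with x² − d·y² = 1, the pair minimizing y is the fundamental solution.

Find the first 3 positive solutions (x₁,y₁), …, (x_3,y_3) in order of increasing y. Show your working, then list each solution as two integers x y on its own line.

√356 = [18; 1,6,1,1,2,…,6,1,36, …], period ℓ=14 (even) → k=13
k=0  a_k=18  p_k/q_k = 18/1
…
k=3  a_k=1  p_k/q_k = 151/8
…
k=5  a_k=2  p_k/q_k = 717/38
k=6  a_k=1  p_k/q_k = 1000/53
…
k=8  a_k=1  p_k/q_k = 9717/515
…
k=10  a_k=1  p_k/q_k = 37868/2007
…
k=12  a_k=6  p_k/q_k = 433982/23001
k=13  a_k=1  p_k/q_k = 500001/26500
fundamental: x₁=500001, y₁=26500  (since 250001000001 − 356·702250000 = 1)
(500001+26500√356)^2 = 500002000001 + 26500053000√356
(500001+26500√356)^3 = 500003000004500001 + 26500106000079500√356

500001 26500
500002000001 26500053000
500003000004500001 26500106000079500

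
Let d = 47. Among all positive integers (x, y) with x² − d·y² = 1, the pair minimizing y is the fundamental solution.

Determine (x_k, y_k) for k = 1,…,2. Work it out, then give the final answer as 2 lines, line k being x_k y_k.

48 7
4607 672

[6; 1,5,1,12] for √47; ℓ=4 ⇒ convergent index 3
a_0=6:  p_0=6·1+0=6,  q_0=6·0+1=1
a_1=1:  p_1=1·6+1=7,  q_1=1·1+0=1
a_2=5:  p_2=5·7+6=41,  q_2=5·1+1=6
a_3=1:  p_3=1·41+7=48,  q_3=1·6+1=7
→ (48, 7).  Check: 48²=2304, 47·7²=2303, difference 1.
(x_2, y_2) = (48·48 + 47·7·7, 48·7 + 7·48) = (4607, 672)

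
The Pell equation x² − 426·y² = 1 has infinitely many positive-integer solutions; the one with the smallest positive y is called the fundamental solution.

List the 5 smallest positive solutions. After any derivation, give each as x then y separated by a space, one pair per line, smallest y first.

[20; 1,1,1,3,2,6,2,3,1,1,1,40] for √426; ℓ=12 ⇒ convergent index 11
k=0  a_k=20  p_k/q_k = 20/1
k=1  a_k=1  p_k/q_k = 21/1
…
k=3  a_k=1  p_k/q_k = 62/3
k=4  a_k=3  p_k/q_k = 227/11
…
k=6  a_k=6  p_k/q_k = 3323/161
…
k=8  a_k=3  p_k/q_k = 24809/1202
…
k=10  a_k=1  p_k/q_k = 56780/2751
k=11  a_k=1  p_k/q_k = 88751/4300
fundamental: x₁=88751, y₁=4300  (since 7876740001 − 426·18490000 = 1)
k=2:  x_2 = 88751·88751+426·4300·4300 = 15753480001,  y_2 = 88751·4300+4300·88751 = 763258600
k=3:  x_3 = 88751·15753480001+426·4300·763258600 = 2796274207048751,  y_3 = 88751·763258600+4300·15753480001 = 135479928012900
k=4:  x_4 = 88751·2796274207048751+426·4300·135479928012900 = 496344264283813920001,  y_4 = 88751·135479928012900+4300·2796274207048751 = 24047958181382517200
k=5:  x_5 = 88751·496344264283813920001+426·4300·24047958181382517200 = 88102099596109264220968751,  y_5 = 88751·24047958181382517200+4300·496344264283813920001 = 4268560672976279640021500

88751 4300
15753480001 763258600
2796274207048751 135479928012900
496344264283813920001 24047958181382517200
88102099596109264220968751 4268560672976279640021500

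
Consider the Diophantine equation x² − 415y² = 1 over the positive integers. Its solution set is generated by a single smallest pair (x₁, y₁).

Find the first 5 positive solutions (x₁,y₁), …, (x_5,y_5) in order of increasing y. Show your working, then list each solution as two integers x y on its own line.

18412804 903849
678062702284831 33284788965192
24970071273761872339444 1225732590794885332887
919538056459614718055705397121 45138347901436822389057205104
33862548008263614468078655355989935124 1662247105585933832332453329850170345

d=415: √d = [20; 2,1,2,4,6,…,1,2,40] (ℓ=16, even), read p_15/q_15
k=0  a_k=20  p_k/q_k = 20/1
k=1  a_k=2  p_k/q_k = 41/2
k=2  a_k=1  p_k/q_k = 61/3
k=3  a_k=2  p_k/q_k = 163/8
k=4  a_k=4  p_k/q_k = 713/35
k=5  a_k=6  p_k/q_k = 4441/218
k=6  a_k=1  p_k/q_k = 5154/253
…
k=8  a_k=3  p_k/q_k = 33939/1666
k=9  a_k=1  p_k/q_k = 43534/2137
…
k=13  a_k=2  p_k/q_k = 4730294/232201
k=14  a_k=1  p_k/q_k = 6841255/335824
k=15  a_k=2  p_k/q_k = 18412804/903849
(x₁, y₁) = (18412804, 903849);  18412804² − 415·903849² = 1 ✓
(18412804+903849√415)^2 = 678062702284831 + 33284788965192√415
(18412804+903849√415)^3 = 24970071273761872339444 + 1225732590794885332887√415
(18412804+903849√415)^4 = 919538056459614718055705397121 + 45138347901436822389057205104√415
(18412804+903849√415)^5 = 33862548008263614468078655355989935124 + 1662247105585933832332453329850170345√415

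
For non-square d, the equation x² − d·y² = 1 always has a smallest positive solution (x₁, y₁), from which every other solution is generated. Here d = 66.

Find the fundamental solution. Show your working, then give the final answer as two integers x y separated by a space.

√66 → a₀=8, period (8,16); ℓ=2 even so k=1
i=0: a=8 ⇒ p=8, q=1
i=1: a=8 ⇒ p=65, q=8
fundamental: x₁=65, y₁=8  (since 4225 − 66·64 = 1)

65 8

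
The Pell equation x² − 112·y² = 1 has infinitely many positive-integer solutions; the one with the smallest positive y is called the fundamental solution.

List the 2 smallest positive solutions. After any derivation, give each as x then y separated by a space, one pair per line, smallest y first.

d=112: √d = [10; 1,1,2,1,1,20] (ℓ=6, even), read p_5/q_5
k=0  a_k=10  p_k/q_k = 10/1
…
k=2  a_k=1  p_k/q_k = 21/2
k=3  a_k=2  p_k/q_k = 53/5
k=4  a_k=1  p_k/q_k = 74/7
k=5  a_k=1  p_k/q_k = 127/12
(x₁, y₁) = (127, 12);  127² − 112·12² = 1 ✓
n=2: (127,12)∘(127,12) = (127·127+112·12·12, 127·12+12·127) = (32257,3048)

127 12
32257 3048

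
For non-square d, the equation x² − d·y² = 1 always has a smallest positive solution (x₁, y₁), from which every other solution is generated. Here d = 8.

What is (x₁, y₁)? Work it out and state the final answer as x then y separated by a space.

3 1

[2; 1,4] for √8; ℓ=2 ⇒ convergent index 1
i=0: a=2 ⇒ p=2, q=1
i=1: a=1 ⇒ p=3, q=1
→ (3, 1).  Check: 3²=9, 8·1²=8, difference 1.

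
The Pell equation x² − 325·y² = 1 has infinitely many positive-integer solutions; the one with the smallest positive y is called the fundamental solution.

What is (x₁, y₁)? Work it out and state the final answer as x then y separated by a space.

649 36

√325 → a₀=18, period (36); ℓ=1 odd so k=1
k=0  a_k=18  p_k/q_k = 18/1
k=1  a_k=36  p_k/q_k = 649/36
fundamental: x₁=649, y₁=36  (since 421201 − 325·1296 = 1)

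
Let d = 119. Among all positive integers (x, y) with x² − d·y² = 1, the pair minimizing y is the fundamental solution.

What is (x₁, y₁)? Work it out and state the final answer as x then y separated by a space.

[10; 1,9,1,20] for √119; ℓ=4 ⇒ convergent index 3
step 0: (10, 1)  from 10·(1,0) + (0,1)
…
step 2: (109, 10)  from 9·(11,1) + (10,1)
step 3: (120, 11)  from 1·(109,10) + (11,1)
→ (120, 11).  Check: 120²=14400, 119·11²=14399, difference 1.

120 11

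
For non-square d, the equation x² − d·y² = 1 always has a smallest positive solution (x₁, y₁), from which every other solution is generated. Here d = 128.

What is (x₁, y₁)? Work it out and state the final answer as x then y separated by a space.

577 51

√128 → a₀=11, period (3,5,3,22); ℓ=4 even so k=3
a_0=11:  p_0=11·1+0=11,  q_0=11·0+1=1
a_1=3:  p_1=3·11+1=34,  q_1=3·1+0=3
a_2=5:  p_2=5·34+11=181,  q_2=5·3+1=16
a_3=3:  p_3=3·181+34=577,  q_3=3·16+3=51
fundamental: x₁=577, y₁=51  (since 332929 − 128·2601 = 1)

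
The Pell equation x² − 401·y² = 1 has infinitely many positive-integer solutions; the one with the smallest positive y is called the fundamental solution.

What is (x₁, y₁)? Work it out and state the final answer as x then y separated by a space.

d=401: √d = [20; 40] (ℓ=1, odd), read p_1/q_1
k=0  a_k=20  p_k/q_k = 20/1
k=1  a_k=40  p_k/q_k = 801/40
fundamental: x₁=801, y₁=40  (since 641601 − 401·1600 = 1)

801 40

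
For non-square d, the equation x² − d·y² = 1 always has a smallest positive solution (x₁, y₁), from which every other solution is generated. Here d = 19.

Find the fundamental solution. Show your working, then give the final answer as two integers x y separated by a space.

170 39

√19 = [4; 2,1,3,1,2,8, …], period ℓ=6 (even) → k=5
i=0: a=4 ⇒ p=4, q=1
…
i=3: a=3 ⇒ p=48, q=11
i=4: a=1 ⇒ p=61, q=14
i=5: a=2 ⇒ p=170, q=39
fundamental: x₁=170, y₁=39  (since 28900 − 19·1521 = 1)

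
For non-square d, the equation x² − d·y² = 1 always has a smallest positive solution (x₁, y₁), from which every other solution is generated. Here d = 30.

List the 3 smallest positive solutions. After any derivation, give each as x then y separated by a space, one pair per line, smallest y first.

√30 → a₀=5, period (2,10); ℓ=2 even so k=1
k=0  a_k=5  p_k/q_k = 5/1
k=1  a_k=2  p_k/q_k = 11/2
fundamental: x₁=11, y₁=2  (since 121 − 30·4 = 1)
(x_2, y_2) = (11·11 + 30·2·2, 11·2 + 2·11) = (241, 44)
(x_3, y_3) = (11·241 + 30·2·44, 11·44 + 2·241) = (5291, 966)

11 2
241 44
5291 966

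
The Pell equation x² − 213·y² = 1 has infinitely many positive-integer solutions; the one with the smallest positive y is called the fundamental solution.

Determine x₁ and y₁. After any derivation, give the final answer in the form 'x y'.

194399 13320

√213 = [14; 1,1,2,6,1,8,1,6,2,1,1,28, …], period ℓ=12 (even) → k=11
step 0: (14, 1)  from 14·(1,0) + (0,1)
step 1: (15, 1)  from 1·(14,1) + (1,0)
step 2: (29, 2)  from 1·(15,1) + (14,1)
step 3: (73, 5)  from 2·(29,2) + (15,1)
…
step 5: (540, 37)  from 1·(467,32) + (73,5)
step 6: (4787, 328)  from 8·(540,37) + (467,32)
step 7: (5327, 365)  from 1·(4787,328) + (540,37)
step 8: (36749, 2518)  from 6·(5327,365) + (4787,328)
…
step 10: (115574, 7919)  from 1·(78825,5401) + (36749,2518)
step 11: (194399, 13320)  from 1·(115574,7919) + (78825,5401)
→ (194399, 13320).  Check: 194399²=37790971201, 213·13320²=37790971200, difference 1.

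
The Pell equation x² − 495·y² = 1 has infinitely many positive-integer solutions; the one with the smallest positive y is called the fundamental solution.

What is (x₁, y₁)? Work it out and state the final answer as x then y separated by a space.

d=495: √d = [22; 4,44] (ℓ=2, even), read p_1/q_1
i=0: a=22 ⇒ p=22, q=1
i=1: a=4 ⇒ p=89, q=4
(x₁, y₁) = (89, 4);  89² − 495·4² = 1 ✓

89 4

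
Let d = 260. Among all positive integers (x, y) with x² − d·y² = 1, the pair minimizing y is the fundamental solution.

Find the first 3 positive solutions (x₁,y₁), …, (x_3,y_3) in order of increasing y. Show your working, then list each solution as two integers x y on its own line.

129 8
33281 2064
8586369 532504

√260 → a₀=16, period (8,32); ℓ=2 even so k=1
i=0: a=16 ⇒ p=16, q=1
i=1: a=8 ⇒ p=129, q=8
→ (129, 8).  Check: 129²=16641, 260·8²=16640, difference 1.
(x_2, y_2) = (129·129 + 260·8·8, 129·8 + 8·129) = (33281, 2064)
(x_3, y_3) = (129·33281 + 260·8·2064, 129·2064 + 8·33281) = (8586369, 532504)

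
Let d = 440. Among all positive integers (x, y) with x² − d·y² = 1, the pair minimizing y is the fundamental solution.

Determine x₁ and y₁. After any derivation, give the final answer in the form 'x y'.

[20; 1,40] for √440; ℓ=2 ⇒ convergent index 1
i=0: a=20 ⇒ p=20, q=1
i=1: a=1 ⇒ p=21, q=1
(x₁, y₁) = (21, 1);  21² − 440·1² = 1 ✓

21 1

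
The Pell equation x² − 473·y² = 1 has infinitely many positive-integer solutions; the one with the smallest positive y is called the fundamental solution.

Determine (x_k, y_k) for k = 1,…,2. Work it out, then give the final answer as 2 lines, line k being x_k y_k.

87 4
15137 696

[21; 1,2,1,42] for √473; ℓ=4 ⇒ convergent index 3
k=0  a_k=21  p_k/q_k = 21/1
k=1  a_k=1  p_k/q_k = 22/1
k=2  a_k=2  p_k/q_k = 65/3
k=3  a_k=1  p_k/q_k = 87/4
→ (87, 4).  Check: 87²=7569, 473·4²=7568, difference 1.
(x_2, y_2) = (87·87 + 473·4·4, 87·4 + 4·87) = (15137, 696)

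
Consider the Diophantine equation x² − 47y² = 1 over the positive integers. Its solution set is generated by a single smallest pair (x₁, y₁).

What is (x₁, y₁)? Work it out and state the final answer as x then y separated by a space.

√47 = [6; 1,5,1,12, …], period ℓ=4 (even) → k=3
k=0  a_k=6  p_k/q_k = 6/1
…
k=2  a_k=5  p_k/q_k = 41/6
k=3  a_k=1  p_k/q_k = 48/7
fundamental: x₁=48, y₁=7  (since 2304 − 47·49 = 1)

48 7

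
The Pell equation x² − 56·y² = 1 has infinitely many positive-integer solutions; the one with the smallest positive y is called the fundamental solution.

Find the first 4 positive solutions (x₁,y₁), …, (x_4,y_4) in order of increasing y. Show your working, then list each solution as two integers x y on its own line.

[7; 2,14] for √56; ℓ=2 ⇒ convergent index 1
i=0: a=7 ⇒ p=7, q=1
i=1: a=2 ⇒ p=15, q=2
(x₁, y₁) = (15, 2);  15² − 56·2² = 1 ✓
n=2: (15,2)∘(15,2) = (15·15+56·2·2, 15·2+2·15) = (449,60)
n=3: (449,60)∘(15,2) = (15·449+56·2·60, 15·60+2·449) = (13455,1798)
n=4: (13455,1798)∘(15,2) = (15·13455+56·2·1798, 15·1798+2·13455) = (403201,53880)

15 2
449 60
13455 1798
403201 53880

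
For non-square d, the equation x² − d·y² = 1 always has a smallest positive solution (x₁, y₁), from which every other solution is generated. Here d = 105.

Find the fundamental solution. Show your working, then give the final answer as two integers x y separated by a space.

√105 = [10; 4,20, …], period ℓ=2 (even) → k=1
step 0: (10, 1)  from 10·(1,0) + (0,1)
step 1: (41, 4)  from 4·(10,1) + (1,0)
→ (41, 4).  Check: 41²=1681, 105·4²=1680, difference 1.

41 4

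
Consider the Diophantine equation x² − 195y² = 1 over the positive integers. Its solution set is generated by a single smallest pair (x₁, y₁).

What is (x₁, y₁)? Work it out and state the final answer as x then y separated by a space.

14 1

d=195: √d = [13; 1,26] (ℓ=2, even), read p_1/q_1
i=0: a=13 ⇒ p=13, q=1
i=1: a=1 ⇒ p=14, q=1
→ (14, 1).  Check: 14²=196, 195·1²=195, difference 1.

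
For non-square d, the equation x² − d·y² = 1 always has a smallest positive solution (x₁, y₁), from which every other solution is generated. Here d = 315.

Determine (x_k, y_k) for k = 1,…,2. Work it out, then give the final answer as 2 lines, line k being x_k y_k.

√315 → a₀=17, period (1,2,1,34); ℓ=4 even so k=3
k=0  a_k=17  p_k/q_k = 17/1
…
k=2  a_k=2  p_k/q_k = 53/3
k=3  a_k=1  p_k/q_k = 71/4
fundamental: x₁=71, y₁=4  (since 5041 − 315·16 = 1)
k=2:  x_2 = 71·71+315·4·4 = 10081,  y_2 = 71·4+4·71 = 568

71 4
10081 568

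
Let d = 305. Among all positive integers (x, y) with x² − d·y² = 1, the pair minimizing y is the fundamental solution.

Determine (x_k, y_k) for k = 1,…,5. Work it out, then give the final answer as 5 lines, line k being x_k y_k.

d=305: √d = [17; 2,6,2,34] (ℓ=4, even), read p_3/q_3
k=0  a_k=17  p_k/q_k = 17/1
k=1  a_k=2  p_k/q_k = 35/2
k=2  a_k=6  p_k/q_k = 227/13
k=3  a_k=2  p_k/q_k = 489/28
→ (489, 28).  Check: 489²=239121, 305·28²=239120, difference 1.
(489+28√305)^2 = 478241 + 27384√305
(489+28√305)^3 = 467719209 + 26781524√305
(489+28√305)^4 = 457428908161 + 26192303088√305
(489+28√305)^5 = 447365004462249 + 25616045638540√305

489 28
478241 27384
467719209 26781524
457428908161 26192303088
447365004462249 25616045638540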